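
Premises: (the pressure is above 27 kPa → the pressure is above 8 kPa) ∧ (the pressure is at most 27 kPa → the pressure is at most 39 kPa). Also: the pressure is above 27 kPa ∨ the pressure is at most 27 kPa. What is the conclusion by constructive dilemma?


Constructive dilemma: (P → Q) ∧ (R → S), P ∨ R ⊢ Q ∨ S
Premise 1: the pressure is above 27 kPa → the pressure is above 8 kPa
Premise 2: the pressure is at most 27 kPa → the pressure is at most 39 kPa
Premise 3: the pressure is above 27 kPa ∨ the pressure is at most 27 kPa
Case 1: Assuming the pressure is above 27 kPa, then by Premise 1, the pressure is above 8 kPa.
Case 2: Assuming the pressure is at most 27 kPa, then by Premise 2, the pressure is at most 39 kPa.
Since one of the pressure is above 27 kPa or the pressure is at most 27 kPa must hold, we get the pressure is above 8 kPa or the pressure is at most 39 kPa.

The pressure is above 8 kPa or the pressure is at most 39 kPa.


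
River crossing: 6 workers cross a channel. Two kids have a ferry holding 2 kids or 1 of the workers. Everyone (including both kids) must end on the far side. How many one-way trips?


Per crossing of one of the workers: kids→, one←, one of the workers→, one← = 4 trips
6 × 4 = 24, + 1 final kids→ = 25
Minimum trips = 25

25


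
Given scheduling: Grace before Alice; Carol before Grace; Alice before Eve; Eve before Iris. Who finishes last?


Constraints: Grace before Alice; Carol before Grace; Alice before Eve; Eve before Iris
The last task can have nothing scheduled after it, so it must never appear on the left of a 'before'.
Tasks appearing before some other task: Grace, Carol, Alice, Eve.
The only task not in that list is Iris → it is last.

Iris


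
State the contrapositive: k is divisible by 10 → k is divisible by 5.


Original: If k is divisible by 10, then k is divisible by 5
Contrapositive: If ¬Q, then ¬P
Negate Q: not (k is divisible by 5)
Negate P: not (k is divisible by 10)

If not (k is divisible by 5), then not (k is divisible by 10).


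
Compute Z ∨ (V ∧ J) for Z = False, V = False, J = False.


Z = False, V = False, J = False
Step 1: V ∧ J = False AND False = False
Step 2: Z ∨ False = False OR False = False
AND evaluated first (higher precedence); then OR applied.

False


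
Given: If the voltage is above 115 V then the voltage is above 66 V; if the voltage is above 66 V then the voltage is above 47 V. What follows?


Hypothetical syllogism: P → Q, Q → R ⊢ P → R
Premise 1: the voltage is above 115 V → the voltage is above 66 V
Premise 2: the voltage is above 66 V → the voltage is above 47 V
Chain the implications: the middle term (the voltage is above 66 V) links the two.
Conclusion: If the voltage is above 115 V, then the voltage is above 47 V.

If the voltage is above 115 V, then the voltage is above 47 V.


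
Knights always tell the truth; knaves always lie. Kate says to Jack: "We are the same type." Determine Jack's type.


Kate says: "We are the same type."
Case 1: Kate is a Knight (truth-teller)
  Statement is true → they ARE the same → Jack is also a Knight
Case 2: Kate is a Knave (liar)
  Statement is false → they are NOT the same → Jack is a Knight
In both cases, Jack is a Knight.

Knight


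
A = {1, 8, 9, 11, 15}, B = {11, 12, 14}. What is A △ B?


A = {1, 8, 9, 11, 15}
B = {11, 12, 14}
Operation: symmetric difference
In A only: [1, 8, 9, 15], in B only: [12, 14]

{1, 8, 9, 12, 14, 15}


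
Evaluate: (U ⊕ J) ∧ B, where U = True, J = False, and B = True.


U = True, J = False, B = True
Step 1: U ⊕ J = True XOR False = True
Step 2: True ∧ B = True AND True = True
XOR true when exactly one of U,J is true; then AND with B.

True


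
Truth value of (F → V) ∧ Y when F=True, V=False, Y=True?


F = True, V = False, Y = True
Expression: (F → V) ∧ Y
Step 1: F → V = True → False (false only if F=True, V=False) = False
Step 2: (False) ∧ Y = False AND True = False

False


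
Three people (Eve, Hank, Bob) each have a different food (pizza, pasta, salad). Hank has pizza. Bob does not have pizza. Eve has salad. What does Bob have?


From clues:
  Hank → pizza
  Eve → salad
By elimination, Bob gets the remaining.

pasta


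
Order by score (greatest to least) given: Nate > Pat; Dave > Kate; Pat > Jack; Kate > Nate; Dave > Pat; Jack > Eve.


Constraints: Nate > Pat; Dave > Kate; Pat > Jack; Kate > Nate; Dave > Pat; Jack > Eve
Method: at each step, the next-highest is the one remaining person who never appears on the smaller side of a constraint between remaining people.
  Step 1: remaining {Kate, Jack, Eve, Pat, Nate, Dave}; on the smaller side: {Kate, Jack, Eve, Pat, Nate} → Dave is next (Dave > Kate; Dave > Pat).
  Step 2: remaining {Kate, Jack, Eve, Pat, Nate}; on the smaller side: {Jack, Eve, Pat, Nate} → Kate is next (Kate > Nate).
  Step 3: remaining {Jack, Eve, Pat, Nate}; on the smaller side: {Jack, Eve, Pat} → Nate is next (Nate > Pat).
  Step 4: remaining {Jack, Eve, Pat}; on the smaller side: {Jack, Eve} → Pat is next (Pat > Jack).
  Step 5: remaining {Jack, Eve}; on the smaller side: {Eve} → Jack is next (Jack > Eve).
  Step 6: only Eve remains → lowest.
Final ranking (highest to lowest):

Dave > Kate > Nate > Pat > Jack > Eve


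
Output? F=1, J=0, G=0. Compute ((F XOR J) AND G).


F XOR J = 1^0 = 1
1 AND 0 = 0

0


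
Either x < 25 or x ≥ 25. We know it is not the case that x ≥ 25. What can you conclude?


Disjunctive syllogism: P ∨ Q, ¬P ⊢ Q
Disjunction: x < 25 ∨ x ≥ 25
We know it is not the case that x ≥ 25.
By disjunctive syllogism, the other disjunct must be true.

x < 25


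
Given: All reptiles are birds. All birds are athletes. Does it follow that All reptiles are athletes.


Premise 1: All reptiles are birds.
Premise 2: All birds are athletes.
Conclusion: All reptiles are athletes.
Barbara syllogism (AAA-1): All A are B, All B are C → All A are C.
Middle term (birds) distributed in premise 2.

Valid


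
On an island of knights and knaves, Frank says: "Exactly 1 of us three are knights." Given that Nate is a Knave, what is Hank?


Frank claims exactly 1 knights among Frank, Nate, Hank.
Given: Nate is a Knave.

Case 1: Frank is a Knight (tells truth)
  Then exactly 1 of the three are knights.
  Counting Frank, Nate: 1 knight(s) so far. Need 0 more → Hank = Knave.
Case 2: Frank is a Knave (lies)
  Then the count is NOT 1.
  If Hank = Knight, count = 1 = 1 → claim would be true, contradicts lie.
  If Hank = Knave, count = 0 ≠ 1 → lie confirmed ✓

Hank is a Knave.

Knave


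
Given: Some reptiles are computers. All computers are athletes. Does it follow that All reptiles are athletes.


Premise 1: Some reptiles are computers.
Premise 2: All computers are athletes.
Conclusion: All reptiles are athletes.
Fallacy: illicit minor. The minor term (reptiles) is distributed in the conclusion ('All reptiles ...') but undistributed in its premise ('Some reptiles are computers' doesn't cover all reptiles).
Only 'Some reptiles are athletes' follows, not 'All'.

Invalid


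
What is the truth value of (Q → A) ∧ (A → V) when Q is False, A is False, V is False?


Q = False, A = False, V = False
Step 1: Q → A is false only when Q=True and A=False. Result: True
Step 2: A → V is false only when A=True and V=False. Result: True
Step 3: True ∧ True = True

True


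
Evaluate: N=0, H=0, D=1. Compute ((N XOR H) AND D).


N XOR H = 0^0 = 0
0 AND 1 = 0

0


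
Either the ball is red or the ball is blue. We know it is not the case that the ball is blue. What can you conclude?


Disjunctive syllogism: P ∨ Q, ¬P ⊢ Q
Disjunction: the ball is red ∨ the ball is blue
We know it is not the case that the ball is blue.
By disjunctive syllogism, the other disjunct must be true.

The ball is red


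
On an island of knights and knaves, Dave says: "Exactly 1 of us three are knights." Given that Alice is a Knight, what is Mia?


Dave claims exactly 1 knights among Dave, Alice, Mia.
Given: Alice is a Knight.

Case 1: Dave is a Knight (tells truth)
  Then exactly 1 of the three are knights.
  Counting Dave, Alice: 2 knight(s) so far. Need -1 more → impossible.
Case 2: Dave is a Knave (lies)
  Then the count is NOT 1.
  If Mia = Knave, count = 1 = 1 → claim would be true, contradicts lie.
  If Mia = Knight, count = 2 ≠ 1 → lie confirmed ✓

Mia is a Knight.

Knight


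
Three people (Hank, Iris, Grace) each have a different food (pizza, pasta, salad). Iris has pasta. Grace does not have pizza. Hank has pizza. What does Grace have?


From clues:
  Iris → pasta
  Hank → pizza
By elimination, Grace gets the remaining.

salad


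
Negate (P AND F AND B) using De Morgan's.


De Morgan's law: ¬(P ∧ Q ∧ R) ≡ ¬P ∨ ¬Q ∨ ¬R
¬(P ∧ F ∧ B) = ¬P ∨ ¬F ∨ ¬B

¬P ∨ ¬F ∨ ¬B


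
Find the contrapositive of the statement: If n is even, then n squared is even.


Original: If n is even, then n squared is even
Contrapositive: If ¬Q, then ¬P
Negate Q: not (n squared is even)
Negate P: not (n is even)

If not (n squared is even), then not (n is even).


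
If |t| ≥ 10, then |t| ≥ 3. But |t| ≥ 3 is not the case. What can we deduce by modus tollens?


Modus tollens: P → Q, ¬Q ⊢ ¬P
P: |t| ≥ 10
Q: |t| ≥ 3
We have P → Q and Q is false.
By modus tollens, P must be false.

It is not the case that |t| ≥ 10


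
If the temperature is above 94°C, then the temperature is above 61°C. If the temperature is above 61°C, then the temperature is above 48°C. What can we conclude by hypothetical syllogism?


Hypothetical syllogism: P → Q, Q → R ⊢ P → R
Premise 1: the temperature is above 94°C → the temperature is above 61°C
Premise 2: the temperature is above 61°C → the temperature is above 48°C
Chain the implications: the middle term (the temperature is above 61°C) links the two.
Conclusion: If the temperature is above 94°C, then the temperature is above 48°C.

If the temperature is above 94°C, then the temperature is above 48°C.


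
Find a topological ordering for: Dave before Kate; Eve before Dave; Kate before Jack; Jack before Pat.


Constraints: Dave before Kate; Eve before Dave; Kate before Jack; Jack before Pat
Method: repeatedly schedule the remaining task that has no remaining task required before it.
  Step 1: remaining {Kate, Jack, Eve, Pat, Dave}; every task except Eve still has a predecessor pending → schedule Eve.
  Step 2: remaining {Kate, Jack, Pat, Dave}; every task except Dave still has a predecessor pending → schedule Dave.
  Step 3: remaining {Kate, Jack, Pat}; every task except Kate still has a predecessor pending → schedule Kate.
  Step 4: remaining {Jack, Pat}; every task except Jack still has a predecessor pending → schedule Jack.
  Step 5: only Pat remains → schedule Pat.
Resulting order:

Eve → Dave → Kate → Jack → Pat


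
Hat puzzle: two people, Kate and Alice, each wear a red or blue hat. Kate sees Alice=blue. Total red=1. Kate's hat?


Total red = 1, Alice = blue
Red accounted for: 0
Remaining for Kate: 1
Kate's hat is red.

red


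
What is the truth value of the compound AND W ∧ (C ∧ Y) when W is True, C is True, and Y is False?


W = True, C = True, Y = False
Step 1: C ∧ Y = True AND False = False
Step 2: W ∧ False = True AND False = False
AND is true only when ALL operands are true.

False


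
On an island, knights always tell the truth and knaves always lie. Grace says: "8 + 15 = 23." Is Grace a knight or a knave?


Statement: "8 + 15 = 23."
Actual: 8 + 15 = 23
Claimed: 23
Statement is TRUE → Grace tells the truth → Knight

Knight


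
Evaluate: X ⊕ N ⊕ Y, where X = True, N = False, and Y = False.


X = True, N = False, Y = False
Step 1: X ⊕ N = True XOR False = True
Step 2: True ⊕ Y = True XOR False = True
XOR is true when an odd number of operands are true.

True


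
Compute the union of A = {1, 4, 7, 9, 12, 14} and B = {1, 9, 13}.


A = {1, 4, 7, 9, 12, 14}
B = {1, 9, 13}
Operation: union
All elements combined: 1, 4, 7, 9, 12, 13, 14

{1, 4, 7, 9, 12, 13, 14}


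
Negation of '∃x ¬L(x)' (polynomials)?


Original: ∃x ¬L(x)
Rule: ¬∀→∃, ¬∃→∀, negate predicate.
Negation: ∀x L(x)

∀x L(x)


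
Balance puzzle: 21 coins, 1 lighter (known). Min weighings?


Each weighing has 3 outcomes (left heavy / balance / right heavy), so k weighings distinguish at most 3^k cases; splitting into three near-equal groups achieves this.
Need 3^k ≥ 21: 3^2 = 9 < 21 ≤ 3^3 = 27
k = ⌈log₃(21)⌉ = 3

3


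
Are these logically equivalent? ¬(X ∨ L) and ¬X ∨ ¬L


Expression 1: ¬(X ∨ L)
Expression 2: ¬X ∨ ¬L
Truth table (X L | Expr1 Expr2):
  T T |   F     F
  T F |   F     T   ← differ
  F T |   F     T   ← differ
  F F |   T     T
Counterexample: X=T, L=F gives Expr1 = F but Expr2 = T, so the expressions are NOT logically equivalent.

No


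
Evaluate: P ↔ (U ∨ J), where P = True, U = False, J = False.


P = True, U = False, J = False
Step 1: U ∨ J = False OR False = False
Step 2: P ↔ (False): true when both sides have same truth value.
Result: True ↔ False = False

False


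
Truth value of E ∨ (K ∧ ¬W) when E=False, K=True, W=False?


E = False, K = True, W = False
Expression: E ∨ (K ∧ ¬W)
Step 1: ¬W = NOT False = True
Step 2: K ∧ ¬W = True AND True = True
Step 3: E ∨ (True) = False OR True = True

True


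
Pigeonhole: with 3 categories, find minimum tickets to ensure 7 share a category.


Pigeonhole: to guarantee k in one of n categories, need (k-1)×n + 1.
k = 7, n = 3
Minimum = (7-1) × 3 + 1 = 6 × 3 + 1

19


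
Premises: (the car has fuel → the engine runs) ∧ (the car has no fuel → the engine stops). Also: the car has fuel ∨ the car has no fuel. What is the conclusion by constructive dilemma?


Constructive dilemma: (P → Q) ∧ (R → S), P ∨ R ⊢ Q ∨ S
Premise 1: the car has fuel → the engine runs
Premise 2: the car has no fuel → the engine stops
Premise 3: the car has fuel ∨ the car has no fuel
Case 1: Assuming the car has fuel, then by Premise 1, the engine runs.
Case 2: Assuming the car has no fuel, then by Premise 2, the engine stops.
Since one of the car has fuel or the car has no fuel must hold, we get the engine runs or the engine stops.

The engine runs or the engine stops.


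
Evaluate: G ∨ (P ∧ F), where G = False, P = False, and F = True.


G = False, P = False, F = True
Step 1: P ∧ F = False AND True = False
Step 2: G ∨ False = False OR False = False
AND evaluated first (higher precedence); then OR applied.

False


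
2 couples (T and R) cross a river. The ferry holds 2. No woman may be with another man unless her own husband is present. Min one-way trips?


Label couples T and R.
1. WT+WR → (far: WT,WR; near: HT,HR)
2. WT ←   (far: WR; near: HT,HR,WT)
3. HT+HR → (far: HT,HR,WR; near: WT)
4. HT ←   (far: HR,WR; near: HT,WT)  — HT returns, since WT is alone on near bank
5. HT+WT → (far: all four; near: empty)
Every state respects the constraint.
Minimum trips = 5

5


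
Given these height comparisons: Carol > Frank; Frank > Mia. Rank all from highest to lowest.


Constraints: Carol > Frank; Frank > Mia
Method: at each step, the next-highest is the one remaining person who never appears on the smaller side of a constraint between remaining people.
  Step 1: remaining {Carol, Frank, Mia}; on the smaller side: {Frank, Mia} → Carol is next (Carol > Frank).
  Step 2: remaining {Frank, Mia}; on the smaller side: {Mia} → Frank is next (Frank > Mia).
  Step 3: only Mia remains → lowest.
Final ranking (highest to lowest):

Carol > Frank > Mia


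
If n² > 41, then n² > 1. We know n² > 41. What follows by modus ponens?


Modus ponens: P → Q, P ⊢ Q
P: n² > 41
Q: n² > 1
We have P → Q and P is true.
By modus ponens, Q must be true.

n² > 1


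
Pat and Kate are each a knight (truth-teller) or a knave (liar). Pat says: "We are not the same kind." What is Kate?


Pat says: "We are not the same kind."
Case 1: Pat is a Knight (truth-teller)
  Statement is true → they ARE different → Kate is a Knave
Case 2: Pat is a Knave (liar)
  Statement is false → they are NOT different → Kate is a Knave
In both cases, Kate is a Knave.

Knave


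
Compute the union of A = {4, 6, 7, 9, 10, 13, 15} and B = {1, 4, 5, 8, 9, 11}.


A = {4, 6, 7, 9, 10, 13, 15}
B = {1, 4, 5, 8, 9, 11}
Operation: union
All elements combined: 1, 4, 5, 6, 7, 8, 9, 10, 11, 13, 15

{1, 4, 5, 6, 7, 8, 9, 10, 11, 13, 15}


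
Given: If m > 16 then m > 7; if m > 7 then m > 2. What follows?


Hypothetical syllogism: P → Q, Q → R ⊢ P → R
Premise 1: m > 16 → m > 7
Premise 2: m > 7 → m > 2
Chain the implications: the middle term (m > 7) links the two.
Conclusion: If m > 16, then m > 2.

If m > 16, then m > 2.


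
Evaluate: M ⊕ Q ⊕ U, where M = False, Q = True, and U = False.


M = False, Q = True, U = False
Step 1: M ⊕ Q = False XOR True = True
Step 2: True ⊕ U = True XOR False = True
XOR is true when an odd number of operands are true.

True


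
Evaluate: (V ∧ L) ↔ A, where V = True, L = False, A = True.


V = True, L = False, A = True
Step 1: V ∧ L = True AND False = False
Step 2: (False) ↔ A: true when both sides have same truth value.
Result: False ↔ True = False

False


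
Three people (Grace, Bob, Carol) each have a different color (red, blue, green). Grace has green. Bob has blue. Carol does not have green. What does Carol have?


From clues:
  Grace → green
  Bob → blue
By elimination, Carol gets the remaining.

red


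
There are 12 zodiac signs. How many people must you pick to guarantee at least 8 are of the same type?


Pigeonhole: to guarantee k in one of n categories, need (k-1)×n + 1.
k = 8, n = 12
Minimum = (8-1) × 12 + 1 = 7 × 12 + 1

85


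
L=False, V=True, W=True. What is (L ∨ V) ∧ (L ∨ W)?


L = False, V = True, W = True
Expression: (L ∨ V) ∧ (L ∨ W)
Step 1: L ∨ V = False OR True = True
Step 2: L ∨ W = False OR True = True
Step 3: (True) ∧ (True) = True AND True = True

True


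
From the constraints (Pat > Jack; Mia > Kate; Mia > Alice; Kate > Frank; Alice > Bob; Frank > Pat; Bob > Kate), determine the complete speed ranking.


Constraints: Pat > Jack; Mia > Kate; Mia > Alice; Kate > Frank; Alice > Bob; Frank > Pat; Bob > Kate
Method: at each step, the next-highest is the one remaining person who never appears on the smaller side of a constraint between remaining people.
  Step 1: remaining {Mia, Alice, Bob, Jack, Kate, Frank, Pat}; on the smaller side: {Alice, Bob, Jack, Kate, Frank, Pat} → Mia is next (Mia > Kate; Mia > Alice).
  Step 2: remaining {Alice, Bob, Jack, Kate, Frank, Pat}; on the smaller side: {Bob, Jack, Kate, Frank, Pat} → Alice is next (Alice > Bob).
  Step 3: remaining {Bob, Jack, Kate, Frank, Pat}; on the smaller side: {Jack, Kate, Frank, Pat} → Bob is next (Bob > Kate).
  Step 4: remaining {Jack, Kate, Frank, Pat}; on the smaller side: {Jack, Frank, Pat} → Kate is next (Kate > Frank).
  Step 5: remaining {Jack, Frank, Pat}; on the smaller side: {Jack, Pat} → Frank is next (Frank > Pat).
  Step 6: remaining {Jack, Pat}; on the smaller side: {Jack} → Pat is next (Pat > Jack).
  Step 7: only Jack remains → lowest.
Final ranking (highest to lowest):

Mia > Alice > Bob > Kate > Frank > Pat > Jack


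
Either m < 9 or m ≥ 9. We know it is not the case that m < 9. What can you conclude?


Disjunctive syllogism: P ∨ Q, ¬P ⊢ Q
Disjunction: m < 9 ∨ m ≥ 9
We know it is not the case that m < 9.
By disjunctive syllogism, the other disjunct must be true.

m ≥ 9


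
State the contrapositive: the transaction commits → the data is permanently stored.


Original: If the transaction commits, then the data is permanently stored
Contrapositive: If ¬Q, then ¬P
Negate Q: not (the data is permanently stored)
Negate P: not (the transaction commits)

If not (the data is permanently stored), then not (the transaction commits).


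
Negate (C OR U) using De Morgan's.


De Morgan's law: ¬(P ∨ Q) ≡ ¬P ∧ ¬Q
¬(C ∨ U) = ¬C ∧ ¬U

¬C ∧ ¬U


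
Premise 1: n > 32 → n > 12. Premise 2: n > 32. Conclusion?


Modus ponens: P → Q, P ⊢ Q
P: n > 32
Q: n > 12
We have P → Q and P is true.
By modus ponens, Q must be true.

n > 12


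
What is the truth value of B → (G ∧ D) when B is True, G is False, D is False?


B = True, G = False, D = False
Step 1: G ∧ D = False AND False = False
Step 2: B → (False): false only when B=True and consequent=False.
Result: False

False


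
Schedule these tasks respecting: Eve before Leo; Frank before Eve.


Constraints: Eve before Leo; Frank before Eve
Method: repeatedly schedule the remaining task that has no remaining task required before it.
  Step 1: remaining {Frank, Eve, Leo}; every task except Frank still has a predecessor pending → schedule Frank.
  Step 2: remaining {Eve, Leo}; every task except Eve still has a predecessor pending → schedule Eve.
  Step 3: only Leo remains → schedule Leo.
Resulting order:

Frank → Eve → Leo


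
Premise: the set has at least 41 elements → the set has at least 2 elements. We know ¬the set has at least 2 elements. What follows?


Modus tollens: P → Q, ¬Q ⊢ ¬P
P: the set has at least 41 elements
Q: the set has at least 2 elements
We have P → Q and Q is false.
By modus tollens, P must be false.

It is not the case that the set has at least 41 elements


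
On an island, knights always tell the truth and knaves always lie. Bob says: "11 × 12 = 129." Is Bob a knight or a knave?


Statement: "11 × 12 = 129."
Actual: 11 × 12 = 132
Claimed: 129
Statement is FALSE → Bob lies → Knave

Knave


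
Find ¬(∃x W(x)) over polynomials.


Original: ∃x W(x)
Rule: ¬∀→∃, ¬∃→∀, negate predicate.
Negation: ∀x ¬W(x)

∀x ¬W(x)


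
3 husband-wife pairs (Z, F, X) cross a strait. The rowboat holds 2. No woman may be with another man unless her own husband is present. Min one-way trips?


Label couples Z, F, X (H = husband, W = wife).
Counting alone: 6 people, the rowboat carries 2 and someone must bring it back, so each round trip nets at most +1 on the far side until the last crossing → at least 9 trips. The jealousy constraint makes 9 impossible; the shortest valid schedule has 11:
1. WZ+WF →  (far: WZ,WF; near: HZ,HF,HX,WX)
2. WZ ←       (far: WF; near: HZ,HF,HX,WZ,WX)
3. WZ+WX →  (far: WZ,WF,WX; near: HZ,HF,HX)
4. WZ ←       (far: WF,WX; near: HZ,HF,HX,WZ)
5. HF+HX →  (far: HF,WF,HX,WX; near: HZ,WZ)
6. HF+WF ←  (far: HX,WX; near: HZ,WZ,HF,WF)
7. HZ+HF →  (far: HZ,HF,HX,WX; near: WZ,WF)
8. WX ←       (far: HZ,HF,HX; near: WZ,WF,WX)
9. WZ+WF →  (far: HZ,WZ,HF,WF,HX; near: WX)
10. HX ←      (far: HZ,WZ,HF,WF; near: HX,WX)
11. HX+WX → (far: all six; near: empty)
In every state each wife is either with her husband or with no other man.
Minimum trips = 11

11


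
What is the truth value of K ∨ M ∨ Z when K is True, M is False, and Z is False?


K = True, M = False, Z = False
Step 1: K ∨ M = True OR False = True
Step 2: True ∨ Z = True OR False = True
OR is true when at least one operand is true.

True


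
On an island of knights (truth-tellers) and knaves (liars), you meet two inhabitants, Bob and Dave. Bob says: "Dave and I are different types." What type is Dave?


Bob says: "Dave and I are different types."
Case 1: Bob is a Knight (truth-teller)
  Statement is true → they ARE different → Dave is a Knave
Case 2: Bob is a Knave (liar)
  Statement is false → they are NOT different → Dave is a Knave
In both cases, Dave is a Knave.

Knave


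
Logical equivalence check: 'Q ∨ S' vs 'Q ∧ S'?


Expression 1: Q ∨ S
Expression 2: Q ∧ S
Truth table (Q S | Expr1 Expr2):
  T T |   T     T
  T F |   T     F   ← differ
  F T |   T     F   ← differ
  F F |   F     F
Counterexample: Q=T, S=F gives Expr1 = T but Expr2 = F, so the expressions are NOT logically equivalent.

No


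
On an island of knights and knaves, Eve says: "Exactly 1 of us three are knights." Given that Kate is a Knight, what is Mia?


Eve claims exactly 1 knights among Eve, Kate, Mia.
Given: Kate is a Knight.

Case 1: Eve is a Knight (tells truth)
  Then exactly 1 of the three are knights.
  Counting Eve, Kate: 2 knight(s) so far. Need -1 more → impossible.
Case 2: Eve is a Knave (lies)
  Then the count is NOT 1.
  If Mia = Knave, count = 1 = 1 → claim would be true, contradicts lie.
  If Mia = Knight, count = 2 ≠ 1 → lie confirmed ✓

Mia is a Knight.

Knight


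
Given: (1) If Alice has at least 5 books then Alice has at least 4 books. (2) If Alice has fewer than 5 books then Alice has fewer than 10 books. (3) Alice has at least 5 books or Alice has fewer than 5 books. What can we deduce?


Constructive dilemma: (P → Q) ∧ (R → S), P ∨ R ⊢ Q ∨ S
Premise 1: Alice has at least 5 books → Alice has at least 4 books
Premise 2: Alice has fewer than 5 books → Alice has fewer than 10 books
Premise 3: Alice has at least 5 books ∨ Alice has fewer than 5 books
Case 1: Assuming Alice has at least 5 books, then by Premise 1, Alice has at least 4 books.
Case 2: Assuming Alice has fewer than 5 books, then by Premise 2, Alice has fewer than 10 books.
Since one of Alice has at least 5 books or Alice has fewer than 5 books must hold, we get Alice has at least 4 books or Alice has fewer than 10 books.

Alice has at least 4 books or Alice has fewer than 10 books.


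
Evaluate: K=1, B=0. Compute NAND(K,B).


K AND B = 0
NOT(0) = 1

1


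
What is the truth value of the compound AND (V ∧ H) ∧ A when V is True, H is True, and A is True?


V = True, H = True, A = True
Step 1: V ∧ H = True AND True = True
Step 2: True ∧ A = True AND True = True
AND is true only when ALL operands are true.

True


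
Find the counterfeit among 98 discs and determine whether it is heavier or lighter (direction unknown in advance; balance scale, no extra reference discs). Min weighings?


Let n = 98. 196 possibilities (n discs × lighter/heavier); each weighing has 3 outcomes.
Bound for k weighings: say the first weighing puts j discs on each pan. If it tips, the 2j weighed discs remain suspects (each with a known direction) and k-1 weighings give 3^(k-1) outcomes; 3^(k-1) is odd, so 2j ≤ 3^(k-1) - 1. If it balances, the n - 2j unweighed discs remain with direction unknown: 2(n - 2j) ≤ 3^(k-1) - 1 by the same parity argument. Adding, n ≤ (3^(k-1) - 1) + (3^(k-1) - 1)/2 = (3^k - 3)/2, and the classical three-group strategy achieves this (3 discs in 2 weighings, 12 in 3, 39 in 4, 120 in 5).
So we need the smallest k with (3^k - 3)/2 ≥ 98.
k = 4: (3^4 - 3)/2 = 39 < 98 ✗
k = 5: (3^5 - 3)/2 = 120 ≥ 98 ✓

5


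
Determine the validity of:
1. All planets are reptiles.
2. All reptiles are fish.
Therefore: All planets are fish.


Premise 1: All planets are reptiles.
Premise 2: All reptiles are fish.
Conclusion: All planets are fish.
Barbara syllogism (AAA-1): All A are B, All B are C → All A are C.
Middle term (reptiles) distributed in premise 2.

Valid


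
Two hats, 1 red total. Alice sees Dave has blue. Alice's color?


Total red = 1, Dave = blue
Red accounted for: 0
Remaining for Alice: 1
Alice's hat is red.

red


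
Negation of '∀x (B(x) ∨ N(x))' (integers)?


Original: ∀x (B(x) ∨ N(x))
Rule: ¬∀→∃, ¬∃→∀, negate predicate.
Negation: ∃x (¬B(x) ∧ ¬N(x))

∃x (¬B(x) ∧ ¬N(x))


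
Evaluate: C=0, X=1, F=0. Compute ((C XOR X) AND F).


C XOR X = 0^1 = 1
1 AND 0 = 0

0


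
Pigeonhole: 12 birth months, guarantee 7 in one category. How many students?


Pigeonhole: to guarantee k in one of n categories, need (k-1)×n + 1.
k = 7, n = 12
Minimum = (7-1) × 12 + 1 = 6 × 12 + 1

73


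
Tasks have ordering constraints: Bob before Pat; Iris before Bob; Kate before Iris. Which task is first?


Constraints: Bob before Pat; Iris before Bob; Kate before Iris
The first task can have nothing scheduled before it, so it must never appear on the right of a 'before'.
Tasks appearing after some 'before': Pat, Bob, Iris.
The only task not in that list is Kate → it is first.

Kate


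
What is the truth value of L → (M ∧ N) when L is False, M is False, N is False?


L = False, M = False, N = False
Step 1: M ∧ N = False AND False = False
Step 2: L → (False): false only when L=True and consequent=False.
Result: True

True


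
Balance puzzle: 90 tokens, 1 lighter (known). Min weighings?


Each weighing has 3 outcomes (left heavy / balance / right heavy), so k weighings distinguish at most 3^k cases; splitting into three near-equal groups achieves this.
Need 3^k ≥ 90: 3^4 = 81 < 90 ≤ 3^5 = 243
k = ⌈log₃(90)⌉ = 5

5


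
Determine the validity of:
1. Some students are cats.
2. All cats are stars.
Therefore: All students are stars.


Premise 1: Some students are cats.
Premise 2: All cats are stars.
Conclusion: All students are stars.
Fallacy: illicit minor. The minor term (students) is distributed in the conclusion ('All students ...') but undistributed in its premise ('Some students are cats' doesn't cover all students).
Only 'Some students are stars' follows, not 'All'.

Invalid


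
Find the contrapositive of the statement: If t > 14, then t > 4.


Original: If t > 14, then t > 4
Contrapositive: If ¬Q, then ¬P
Negate Q: not (t > 4)
Negate P: not (t > 14)

If not (t > 4), then not (t > 14).


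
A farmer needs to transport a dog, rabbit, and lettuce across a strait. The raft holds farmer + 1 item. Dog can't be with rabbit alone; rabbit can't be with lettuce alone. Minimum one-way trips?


1. farmer+rabbit → 2. farmer ← 3. farmer+dog → 4. farmer+rabbit ← 5. farmer+lettuce → 6. farmer ← 7. farmer+rabbit →
Minimum trips = 7

7


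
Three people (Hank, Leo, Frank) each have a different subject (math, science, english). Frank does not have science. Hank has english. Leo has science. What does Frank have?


From clues:
  Hank → english
  Leo → science
By elimination, Frank gets the remaining.

math


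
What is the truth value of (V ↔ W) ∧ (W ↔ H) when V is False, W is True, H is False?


V = False, W = True, H = False
Step 1: V ↔ W is true when V and W have the same value. Result: False
Step 2: W ↔ H is true when W and H have the same value. Result: False
Step 3: False ∧ False = False

False


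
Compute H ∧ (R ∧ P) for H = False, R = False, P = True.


H = False, R = False, P = True
Step 1: R ∧ P = False AND True = False
Step 2: H ∧ False = False AND False = False
AND is true only when ALL operands are true.

False


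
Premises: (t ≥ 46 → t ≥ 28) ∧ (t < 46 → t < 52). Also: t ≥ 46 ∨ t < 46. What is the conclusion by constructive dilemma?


Constructive dilemma: (P → Q) ∧ (R → S), P ∨ R ⊢ Q ∨ S
Premise 1: t ≥ 46 → t ≥ 28
Premise 2: t < 46 → t < 52
Premise 3: t ≥ 46 ∨ t < 46
Case 1: Assuming t ≥ 46, then by Premise 1, t ≥ 28.
Case 2: Assuming t < 46, then by Premise 2, t < 52.
Since one of t ≥ 46 or t < 46 must hold, we get t ≥ 28 or t < 52.

t ≥ 28 or t < 52.


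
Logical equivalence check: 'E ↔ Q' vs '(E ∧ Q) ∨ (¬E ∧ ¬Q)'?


Expression 1: E ↔ Q
Expression 2: (E ∧ Q) ∨ (¬E ∧ ¬Q)
Truth table (E Q | Expr1 Expr2):
  T T |   T     T
  T F |   F     F
  F T |   F     F
  F F |   T     T
All 4 rows agree, so the expressions are logically equivalent.

Yes


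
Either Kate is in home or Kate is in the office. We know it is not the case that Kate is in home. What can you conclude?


Disjunctive syllogism: P ∨ Q, ¬P ⊢ Q
Disjunction: Kate is in home ∨ Kate is in the office
We know it is not the case that Kate is in home.
By disjunctive syllogism, the other disjunct must be true.

Kate is in the office


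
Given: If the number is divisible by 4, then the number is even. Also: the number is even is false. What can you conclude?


Modus tollens: P → Q, ¬Q ⊢ ¬P
P: the number is divisible by 4
Q: the number is even
We have P → Q and Q is false.
By modus tollens, P must be false.

It is not the case that the number is divisible by 4


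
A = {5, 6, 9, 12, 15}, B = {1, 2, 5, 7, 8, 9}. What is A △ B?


A = {5, 6, 9, 12, 15}
B = {1, 2, 5, 7, 8, 9}
Operation: symmetric difference
In A only: [6, 12, 15], in B only: [1, 2, 7, 8]

{1, 2, 6, 7, 8, 12, 15}


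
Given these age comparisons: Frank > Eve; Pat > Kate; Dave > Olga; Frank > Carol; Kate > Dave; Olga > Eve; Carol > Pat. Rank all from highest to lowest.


Constraints: Frank > Eve; Pat > Kate; Dave > Olga; Frank > Carol; Kate > Dave; Olga > Eve; Carol > Pat
Method: at each step, the next-highest is the one remaining person who never appears on the smaller side of a constraint between remaining people.
  Step 1: remaining {Carol, Dave, Olga, Kate, Pat, Frank, Eve}; on the smaller side: {Carol, Dave, Olga, Kate, Pat, Eve} → Frank is next (Frank > Eve; Frank > Carol).
  Step 2: remaining {Carol, Dave, Olga, Kate, Pat, Eve}; on the smaller side: {Dave, Olga, Kate, Pat, Eve} → Carol is next (Carol > Pat).
  Step 3: remaining {Dave, Olga, Kate, Pat, Eve}; on the smaller side: {Dave, Olga, Kate, Eve} → Pat is next (Pat > Kate).
  Step 4: remaining {Dave, Olga, Kate, Eve}; on the smaller side: {Dave, Olga, Eve} → Kate is next (Kate > Dave).
  Step 5: remaining {Dave, Olga, Eve}; on the smaller side: {Olga, Eve} → Dave is next (Dave > Olga).
  Step 6: remaining {Olga, Eve}; on the smaller side: {Eve} → Olga is next (Olga > Eve).
  Step 7: only Eve remains → lowest.
Final ranking (highest to lowest):

Frank > Carol > Pat > Kate > Dave > Olga > Eve


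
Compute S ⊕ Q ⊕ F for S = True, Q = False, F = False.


S = True, Q = False, F = False
Step 1: S ⊕ Q = True XOR False = True
Step 2: True ⊕ F = True XOR False = True
XOR is true when an odd number of operands are true.

True


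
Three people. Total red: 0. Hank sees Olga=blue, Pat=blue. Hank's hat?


Total red = 0, seen red = 0
Own red = 0 - 0 = 0
Hank's hat is blue.

blue


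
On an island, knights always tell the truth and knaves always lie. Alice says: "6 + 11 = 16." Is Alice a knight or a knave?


Statement: "6 + 11 = 16."
Actual: 6 + 11 = 17
Claimed: 16
Statement is FALSE → Alice lies → Knave

Knave


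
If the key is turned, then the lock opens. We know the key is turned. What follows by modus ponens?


Modus ponens: P → Q, P ⊢ Q
P: the key is turned
Q: the lock opens
We have P → Q and P is true.
By modus ponens, Q must be true.

The lock opens


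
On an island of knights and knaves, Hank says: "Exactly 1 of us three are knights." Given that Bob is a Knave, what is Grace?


Hank claims exactly 1 knights among Hank, Bob, Grace.
Given: Bob is a Knave.

Case 1: Hank is a Knight (tells truth)
  Then exactly 1 of the three are knights.
  Counting Hank, Bob: 1 knight(s) so far. Need 0 more → Grace = Knave.
Case 2: Hank is a Knave (lies)
  Then the count is NOT 1.
  If Grace = Knight, count = 1 = 1 → claim would be true, contradicts lie.
  If Grace = Knave, count = 0 ≠ 1 → lie confirmed ✓

Grace is a Knave.

Knave


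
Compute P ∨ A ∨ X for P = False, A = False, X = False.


P = False, A = False, X = False
Step 1: P ∨ A = False OR False = False
Step 2: False ∨ X = False OR False = False
OR is true when at least one operand is true.

False


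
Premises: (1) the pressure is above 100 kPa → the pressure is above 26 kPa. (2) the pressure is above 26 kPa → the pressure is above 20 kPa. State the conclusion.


Hypothetical syllogism: P → Q, Q → R ⊢ P → R
Premise 1: the pressure is above 100 kPa → the pressure is above 26 kPa
Premise 2: the pressure is above 26 kPa → the pressure is above 20 kPa
Chain the implications: the middle term (the pressure is above 26 kPa) links the two.
Conclusion: If the pressure is above 100 kPa, then the pressure is above 20 kPa.

If the pressure is above 100 kPa, then the pressure is above 20 kPa.


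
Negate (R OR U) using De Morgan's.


De Morgan's law: ¬(P ∨ Q) ≡ ¬P ∧ ¬Q
¬(R ∨ U) = ¬R ∧ ¬U

¬R ∧ ¬U


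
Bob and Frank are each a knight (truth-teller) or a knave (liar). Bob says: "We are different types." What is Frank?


Bob says: "We are different types."
Case 1: Bob is a Knight (truth-teller)
  Statement is true → they ARE different → Frank is a Knave
Case 2: Bob is a Knave (liar)
  Statement is false → they are NOT different → Frank is a Knave
In both cases, Frank is a Knave.

Knave


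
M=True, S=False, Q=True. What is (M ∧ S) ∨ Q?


M = True, S = False, Q = True
Expression: (M ∧ S) ∨ Q
Step 1: M ∧ S = True AND False = False
Step 2: (False) ∨ Q = False OR True = True

True


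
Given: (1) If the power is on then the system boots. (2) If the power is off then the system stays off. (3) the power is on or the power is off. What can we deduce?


Constructive dilemma: (P → Q) ∧ (R → S), P ∨ R ⊢ Q ∨ S
Premise 1: the power is on → the system boots
Premise 2: the power is off → the system stays off
Premise 3: the power is on ∨ the power is off
Case 1: Assuming the power is on, then by Premise 1, the system boots.
Case 2: Assuming the power is off, then by Premise 2, the system stays off.
Since one of the power is on or the power is off must hold, we get the system boots or the system stays off.

The system boots or the system stays off.


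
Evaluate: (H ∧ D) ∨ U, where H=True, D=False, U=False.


H = True, D = False, U = False
Expression: (H ∧ D) ∨ U
Step 1: H ∧ D = True AND False = False
Step 2: (False) ∨ U = False OR False = False

False


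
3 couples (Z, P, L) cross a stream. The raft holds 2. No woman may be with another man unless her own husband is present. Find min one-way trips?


Label couples Z, P, L (H = husband, W = wife).
Counting alone: 6 people, the raft carries 2 and someone must bring it back, so each round trip nets at most +1 on the far side until the last crossing → at least 9 trips. The jealousy constraint makes 9 impossible; the shortest valid schedule has 11:
1. WZ+WP →  (far: WZ,WP; near: HZ,HP,HL,WL)
2. WZ ←       (far: WP; near: HZ,HP,HL,WZ,WL)
3. WZ+WL →  (far: WZ,WP,WL; near: HZ,HP,HL)
4. WZ ←       (far: WP,WL; near: HZ,HP,HL,WZ)
5. HP+HL →  (far: HP,WP,HL,WL; near: HZ,WZ)
6. HP+WP ←  (far: HL,WL; near: HZ,WZ,HP,WP)
7. HZ+HP →  (far: HZ,HP,HL,WL; near: WZ,WP)
8. WL ←       (far: HZ,HP,HL; near: WZ,WP,WL)
9. WZ+WP →  (far: HZ,WZ,HP,WP,HL; near: WL)
10. HL ←      (far: HZ,WZ,HP,WP; near: HL,WL)
11. HL+WL → (far: all six; near: empty)
In every state each wife is either with her husband or with no other man.
Minimum trips = 11

11


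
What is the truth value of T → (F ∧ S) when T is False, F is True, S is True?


T = False, F = True, S = True
Step 1: F ∧ S = True AND True = True
Step 2: T → (True): false only when T=True and consequent=False.
Result: True

True


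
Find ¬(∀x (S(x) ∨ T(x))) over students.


Original: ∀x (S(x) ∨ T(x))
Rule: ¬∀→∃, ¬∃→∀, negate predicate.
Negation: ∃x (¬S(x) ∧ ¬T(x))

∃x (¬S(x) ∧ ¬T(x))


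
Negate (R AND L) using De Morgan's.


De Morgan's law: ¬(P ∧ Q) ≡ ¬P ∨ ¬Q
¬(R ∧ L) = ¬R ∨ ¬L

¬R ∨ ¬L


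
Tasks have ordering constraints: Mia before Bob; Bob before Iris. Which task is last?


Constraints: Mia before Bob; Bob before Iris
The last task can have nothing scheduled after it, so it must never appear on the left of a 'before'.
Tasks appearing before some other task: Mia, Bob.
The only task not in that list is Iris → it is last.

Iris


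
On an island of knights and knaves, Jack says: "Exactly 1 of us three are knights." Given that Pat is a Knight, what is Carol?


Jack claims exactly 1 knights among Jack, Pat, Carol.
Given: Pat is a Knight.

Case 1: Jack is a Knight (tells truth)
  Then exactly 1 of the three are knights.
  Counting Jack, Pat: 2 knight(s) so far. Need -1 more → impossible.
Case 2: Jack is a Knave (lies)
  Then the count is NOT 1.
  If Carol = Knave, count = 1 = 1 → claim would be true, contradicts lie.
  If Carol = Knight, count = 2 ≠ 1 → lie confirmed ✓

Carol is a Knight.

Knight
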